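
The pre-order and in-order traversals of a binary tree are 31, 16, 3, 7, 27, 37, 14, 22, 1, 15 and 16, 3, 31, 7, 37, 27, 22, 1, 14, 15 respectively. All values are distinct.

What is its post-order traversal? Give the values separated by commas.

The first element of pre-order is the root; it splits in-order into left and right subtrees.
Root 31: left subtree has 2 nodes {16, 3}, right has 7 {7, 37, 27, 22, 1, 14, 15}.
  Root 16: left subtree has 0 nodes { }, right has 1 {3}.
  Root 7: left subtree has 0 nodes { }, right has 6 {37, 27, 22, 1, 14, 15}.
    Root 27: left subtree has 1 node {37}, right has 4 {22, 1, 14, 15}.
      Root 14: left subtree has 2 nodes {22, 1}, right has 1 {15}.
        Root 22: left subtree has 0 nodes { }, right has 1 {1}.

3, 16, 37, 1, 22, 15, 14, 27, 7, 31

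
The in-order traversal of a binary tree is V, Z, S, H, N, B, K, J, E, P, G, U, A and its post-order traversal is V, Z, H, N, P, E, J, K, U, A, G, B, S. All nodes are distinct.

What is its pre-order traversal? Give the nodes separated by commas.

The last element of post-order is the root; it splits in-order into left and right subtrees.
Root S: left subtree has 2 nodes {V, Z}, right has 10 {H, N, B, K, J, E, P, G, U, A}.
  Root Z: left subtree has 1 node {V}, right has 0 { }.
  Root B: left subtree has 2 nodes {H, N}, right has 7 {K, J, E, P, G, U, A}.
    Root N: left subtree has 1 node {H}, right has 0 { }.
    Root G: left subtree has 4 nodes {K, J, E, P}, right has 2 {U, A}.
      Root K: left subtree has 0 nodes { }, right has 3 {J, E, P}.
        Root J: left subtree has 0 nodes { }, right has 2 {E, P}.
          Root E: left subtree has 0 nodes { }, right has 1 {P}.
      Root A: left subtree has 1 node {U}, right has 0 { }.

S, Z, V, B, N, H, G, K, J, E, P, A, U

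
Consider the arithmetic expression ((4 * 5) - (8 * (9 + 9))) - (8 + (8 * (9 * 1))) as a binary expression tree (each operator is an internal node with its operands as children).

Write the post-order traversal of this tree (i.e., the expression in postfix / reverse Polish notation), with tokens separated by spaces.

Post-order on an expression tree gives postfix notation: for each operator, emit left operand, right operand, then the operator.

4 5 * 8 9 9 + * - 8 8 9 1 * * + -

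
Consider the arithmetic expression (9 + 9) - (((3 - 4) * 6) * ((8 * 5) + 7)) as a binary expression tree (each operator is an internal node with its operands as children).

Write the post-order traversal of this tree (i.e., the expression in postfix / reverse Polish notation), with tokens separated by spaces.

Post-order on an expression tree gives postfix notation: for each operator, emit left operand, right operand, then the operator.

9 9 + 3 4 - 6 * 8 5 * 7 + * -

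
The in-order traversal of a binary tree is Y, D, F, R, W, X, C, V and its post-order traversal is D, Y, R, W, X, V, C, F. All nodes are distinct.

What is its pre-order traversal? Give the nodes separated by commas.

F, Y, D, C, X, W, R, V

The last element of post-order is the root; it splits in-order into left and right subtrees.
Root F: left subtree has 2 nodes {Y, D}, right has 5 {R, W, X, C, V}.
  Root Y: left subtree has 0 nodes { }, right has 1 {D}.
  Root C: left subtree has 3 nodes {R, W, X}, right has 1 {V}.
    Root X: left subtree has 2 nodes {R, W}, right has 0 { }.
      Root W: left subtree has 1 node {R}, right has 0 { }.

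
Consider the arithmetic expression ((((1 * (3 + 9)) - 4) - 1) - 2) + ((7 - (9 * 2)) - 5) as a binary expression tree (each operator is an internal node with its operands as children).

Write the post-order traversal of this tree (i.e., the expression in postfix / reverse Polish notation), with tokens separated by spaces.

1 3 9 + * 4 - 1 - 2 - 7 9 2 * - 5 - +

Post-order on an expression tree gives postfix notation: for each operator, emit left operand, right operand, then the operator.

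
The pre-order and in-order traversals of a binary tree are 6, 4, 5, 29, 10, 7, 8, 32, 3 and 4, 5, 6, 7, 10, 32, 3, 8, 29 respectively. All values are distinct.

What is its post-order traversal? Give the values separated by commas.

The first element of pre-order is the root; it splits in-order into left and right subtrees.
Root 6: left subtree has 2 nodes {4, 5}, right has 6 {7, 10, 32, 3, 8, 29}.
  Root 4: left subtree has 0 nodes { }, right has 1 {5}.
  Root 29: left subtree has 5 nodes {7, 10, 32, 3, 8}, right has 0 { }.
    Root 10: left subtree has 1 node {7}, right has 3 {32, 3, 8}.
      Root 8: left subtree has 2 nodes {32, 3}, right has 0 { }.
        Root 32: left subtree has 0 nodes { }, right has 1 {3}.

5, 4, 7, 3, 32, 8, 10, 29, 6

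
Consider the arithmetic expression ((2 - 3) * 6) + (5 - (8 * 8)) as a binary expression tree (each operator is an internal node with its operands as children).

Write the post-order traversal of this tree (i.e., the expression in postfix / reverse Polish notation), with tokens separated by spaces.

Post-order on an expression tree gives postfix notation: for each operator, emit left operand, right operand, then the operator.

2 3 - 6 * 5 8 8 * - +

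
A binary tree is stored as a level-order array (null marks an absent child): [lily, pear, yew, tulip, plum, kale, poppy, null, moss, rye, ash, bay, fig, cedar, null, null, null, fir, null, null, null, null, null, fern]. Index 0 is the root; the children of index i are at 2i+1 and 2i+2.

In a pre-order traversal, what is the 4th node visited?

Pre-order visits the node, then its left subtree, then its right subtree.
Visit lily.
At lily: go left to pear.
  Visit pear.
  At pear: go left to tulip.
    Visit tulip.
    At tulip: no left child.
    At tulip: go right to moss.
      Visit moss.
      At moss: go left to fir.
        fir is a leaf — visit fir.
      At moss: no right child.
  At pear: go right to plum.
    Visit plum.
    At plum: go left to rye.
      rye is a leaf — visit rye.
    At plum: go right to ash.
      ash is a leaf — visit ash.
At lily: go right to yew.
  Visit yew.
  At yew: go left to kale.
    Visit kale.
    At kale: go left to bay.
      Visit bay.
      At bay: go left to fern.
        fern is a leaf — visit fern.
      At bay: no right child.
    At kale: go right to fig.
      fig is a leaf — visit fig.
  At yew: go right to poppy.
    Visit poppy.
    At poppy: go left to cedar.
      cedar is a leaf — visit cedar.
    At poppy: no right child.
Full pre-order sequence: lily, pear, tulip, moss, fir, plum, rye, ash, yew, kale, bay, fern, fig, poppy, cedar.

moss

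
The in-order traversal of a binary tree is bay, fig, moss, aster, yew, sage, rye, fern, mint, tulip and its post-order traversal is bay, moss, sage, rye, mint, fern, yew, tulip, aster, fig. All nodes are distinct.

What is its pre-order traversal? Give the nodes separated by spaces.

fig bay aster moss tulip yew fern rye sage mint

The last element of post-order is the root; it splits in-order into left and right subtrees.
Root fig: left subtree has 1 node {bay}, right has 8 {moss, aster, yew, sage, rye, fern, mint, tulip}.
  Root aster: left subtree has 1 node {moss}, right has 6 {yew, sage, rye, fern, mint, tulip}.
    Root tulip: left subtree has 5 nodes {yew, sage, rye, fern, mint}, right has 0 { }.
      Root yew: left subtree has 0 nodes { }, right has 4 {sage, rye, fern, mint}.
        Root fern: left subtree has 2 nodes {sage, rye}, right has 1 {mint}.
          Root rye: left subtree has 1 node {sage}, right has 0 { }.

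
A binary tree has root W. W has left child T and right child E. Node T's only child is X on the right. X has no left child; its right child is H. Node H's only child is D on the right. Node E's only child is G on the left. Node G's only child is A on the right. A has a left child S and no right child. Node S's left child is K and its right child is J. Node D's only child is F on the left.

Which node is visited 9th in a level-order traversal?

S

Level-order visits nodes level by level from the root, left to right within each level.
Level 0: W
Level 1: T, E
Level 2: X, G
Level 3: H, A
Level 4: D, S
Level 5: F, K, J
Full level-order sequence: W, T, E, X, G, H, A, D, S, F, K, J.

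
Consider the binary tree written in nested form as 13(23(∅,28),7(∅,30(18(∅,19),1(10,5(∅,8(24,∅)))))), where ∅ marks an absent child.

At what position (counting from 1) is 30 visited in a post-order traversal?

Post-order visits the left subtree, then the right subtree, then the node.
At 13: go left to 23.
  At 23: no left child.
  At 23: go right to 28.
    28 is a leaf — visit 28.
  Visit 23.
At 13: go right to 7.
  At 7: no left child.
  At 7: go right to 30.
    At 30: go left to 18.
      At 18: no left child.
      At 18: go right to 19.
        19 is a leaf — visit 19.
      Visit 18.
    At 30: go right to 1.
      At 1: go left to 10.
        10 is a leaf — visit 10.
      At 1: go right to 5.
        At 5: no left child.
        At 5: go right to 8.
          At 8: go left to 24.
            24 is a leaf — visit 24.
          At 8: no right child.
          Visit 8.
        Visit 5.
      Visit 1.
    Visit 30.
  Visit 7.
Visit 13.
Full post-order sequence: 28, 23, 19, 18, 10, 24, 8, 5, 1, 30, 7, 13.

10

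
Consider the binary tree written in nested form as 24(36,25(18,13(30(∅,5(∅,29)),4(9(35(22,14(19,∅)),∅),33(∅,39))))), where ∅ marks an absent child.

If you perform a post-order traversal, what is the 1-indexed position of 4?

13

Post-order visits the left subtree, then the right subtree, then the node.
At 24: go left to 36.
  36 is a leaf — visit 36.
At 24: go right to 25.
  At 25: go left to 18.
    18 is a leaf — visit 18.
  At 25: go right to 13.
    At 13: go left to 30.
      At 30: no left child.
      At 30: go right to 5.
        At 5: no left child.
        At 5: go right to 29.
          29 is a leaf — visit 29.
        Visit 5.
      Visit 30.
    At 13: go right to 4.
      At 4: go left to 9.
        At 9: go left to 35.
          At 35: go left to 22.
            22 is a leaf — visit 22.
          At 35: go right to 14.
            At 14: go left to 19.
              19 is a leaf — visit 19.
            At 14: no right child.
            Visit 14.
          Visit 35.
        At 9: no right child.
        Visit 9.
      At 4: go right to 33.
        At 33: no left child.
        At 33: go right to 39.
          39 is a leaf — visit 39.
        Visit 33.
      Visit 4.
    Visit 13.
  Visit 25.
Visit 24.
Full post-order sequence: 36, 18, 29, 5, 30, 22, 19, 14, 35, 9, 39, 33, 4, 13, 25, 24.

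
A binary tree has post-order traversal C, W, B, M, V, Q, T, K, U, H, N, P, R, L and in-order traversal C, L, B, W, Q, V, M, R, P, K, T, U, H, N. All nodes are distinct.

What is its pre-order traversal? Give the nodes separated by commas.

The last element of post-order is the root; it splits in-order into left and right subtrees.
Root L: left subtree has 1 node {C}, right has 12 {B, W, Q, V, M, R, P, K, T, U, H, N}.
  Root R: left subtree has 5 nodes {B, W, Q, V, M}, right has 6 {P, K, T, U, H, N}.
    Root Q: left subtree has 2 nodes {B, W}, right has 2 {V, M}.
      Root B: left subtree has 0 nodes { }, right has 1 {W}.
      Root V: left subtree has 0 nodes { }, right has 1 {M}.
    Root P: left subtree has 0 nodes { }, right has 5 {K, T, U, H, N}.
      Root N: left subtree has 4 nodes {K, T, U, H}, right has 0 { }.
        Root H: left subtree has 3 nodes {K, T, U}, right has 0 { }.
          Root U: left subtree has 2 nodes {K, T}, right has 0 { }.
            Root K: left subtree has 0 nodes { }, right has 1 {T}.

L, C, R, Q, B, W, V, M, P, N, H, U, K, T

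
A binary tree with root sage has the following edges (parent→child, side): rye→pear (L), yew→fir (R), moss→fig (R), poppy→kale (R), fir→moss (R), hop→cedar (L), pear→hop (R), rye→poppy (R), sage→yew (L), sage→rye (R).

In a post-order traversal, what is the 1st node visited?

fig

Post-order visits the left subtree, then the right subtree, then the node.
At sage: go left to yew.
  At yew: no left child.
  At yew: go right to fir.
    At fir: no left child.
    At fir: go right to moss.
      At moss: no left child.
      At moss: go right to fig.
        fig is a leaf — visit fig.
      Visit moss.
    Visit fir.
  Visit yew.
At sage: go right to rye.
  At rye: go left to pear.
    At pear: no left child.
    At pear: go right to hop.
      At hop: go left to cedar.
        cedar is a leaf — visit cedar.
      At hop: no right child.
      Visit hop.
    Visit pear.
  At rye: go right to poppy.
    At poppy: no left child.
    At poppy: go right to kale.
      kale is a leaf — visit kale.
    Visit poppy.
  Visit rye.
Visit sage.
Full post-order sequence: fig, moss, fir, yew, cedar, hop, pear, kale, poppy, rye, sage.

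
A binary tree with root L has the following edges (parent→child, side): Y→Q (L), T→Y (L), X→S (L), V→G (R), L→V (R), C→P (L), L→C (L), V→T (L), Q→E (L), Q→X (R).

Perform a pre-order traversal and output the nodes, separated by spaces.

Pre-order visits the node, then its left subtree, then its right subtree.
Visit L.
At L: go left to C.
  Visit C.
  At C: go left to P.
    P is a leaf — visit P.
  At C: no right child.
At L: go right to V.
  Visit V.
  At V: go left to T.
    Visit T.
    At T: go left to Y.
      Visit Y.
      At Y: go left to Q.
        Visit Q.
        At Q: go left to E.
          E is a leaf — visit E.
        At Q: go right to X.
          Visit X.
          At X: go left to S.
            S is a leaf — visit S.
          At X: no right child.
      At Y: no right child.
    At T: no right child.
  At V: go right to G.
    G is a leaf — visit G.

L C P V T Y Q E X S G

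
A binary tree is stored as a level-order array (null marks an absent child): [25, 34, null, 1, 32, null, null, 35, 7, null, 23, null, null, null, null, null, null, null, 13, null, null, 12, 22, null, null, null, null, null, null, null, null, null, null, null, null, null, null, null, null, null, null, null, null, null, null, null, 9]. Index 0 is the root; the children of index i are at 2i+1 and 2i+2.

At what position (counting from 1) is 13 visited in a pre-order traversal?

Pre-order visits the node, then its left subtree, then its right subtree.
Visit 25.
At 25: go left to 34.
  Visit 34.
  At 34: go left to 1.
    Visit 1.
    At 1: go left to 35.
      35 is a leaf — visit 35.
    At 1: go right to 7.
      Visit 7.
      At 7: no left child.
      At 7: go right to 13.
        13 is a leaf — visit 13.
  At 34: go right to 32.
    Visit 32.
    At 32: no left child.
    At 32: go right to 23.
      Visit 23.
      At 23: go left to 12.
        12 is a leaf — visit 12.
      At 23: go right to 22.
        Visit 22.
        At 22: no left child.
        At 22: go right to 9.
          9 is a leaf — visit 9.
At 25: no right child.
Full pre-order sequence: 25, 34, 1, 35, 7, 13, 32, 23, 12, 22, 9.

6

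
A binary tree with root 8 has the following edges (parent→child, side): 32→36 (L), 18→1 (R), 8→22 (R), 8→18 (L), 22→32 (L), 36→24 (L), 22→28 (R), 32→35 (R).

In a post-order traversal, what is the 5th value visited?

Post-order visits the left subtree, then the right subtree, then the node.
At 8: go left to 18.
  At 18: no left child.
  At 18: go right to 1.
    1 is a leaf — visit 1.
  Visit 18.
At 8: go right to 22.
  At 22: go left to 32.
    At 32: go left to 36.
      At 36: go left to 24.
        24 is a leaf — visit 24.
      At 36: no right child.
      Visit 36.
    At 32: go right to 35.
      35 is a leaf — visit 35.
    Visit 32.
  At 22: go right to 28.
    28 is a leaf — visit 28.
  Visit 22.
Visit 8.
Full post-order sequence: 1, 18, 24, 36, 35, 32, 28, 22, 8.

35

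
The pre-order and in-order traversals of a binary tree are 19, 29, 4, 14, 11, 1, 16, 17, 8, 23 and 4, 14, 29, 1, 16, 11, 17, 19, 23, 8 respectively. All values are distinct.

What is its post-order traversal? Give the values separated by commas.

The first element of pre-order is the root; it splits in-order into left and right subtrees.
Root 19: left subtree has 7 nodes {4, 14, 29, 1, 16, 11, 17}, right has 2 {23, 8}.
  Root 29: left subtree has 2 nodes {4, 14}, right has 4 {1, 16, 11, 17}.
    Root 4: left subtree has 0 nodes { }, right has 1 {14}.
    Root 11: left subtree has 2 nodes {1, 16}, right has 1 {17}.
      Root 1: left subtree has 0 nodes { }, right has 1 {16}.
  Root 8: left subtree has 1 node {23}, right has 0 { }.

14, 4, 16, 1, 17, 11, 29, 23, 8, 19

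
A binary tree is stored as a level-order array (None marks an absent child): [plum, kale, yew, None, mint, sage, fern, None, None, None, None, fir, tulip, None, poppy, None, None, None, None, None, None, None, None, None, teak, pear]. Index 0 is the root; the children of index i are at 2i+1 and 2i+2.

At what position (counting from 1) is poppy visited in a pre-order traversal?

11

Pre-order visits the node, then its left subtree, then its right subtree.
Visit plum.
At plum: go left to kale.
  Visit kale.
  At kale: no left child.
  At kale: go right to mint.
    mint is a leaf — visit mint.
At plum: go right to yew.
  Visit yew.
  At yew: go left to sage.
    Visit sage.
    At sage: go left to fir.
      Visit fir.
      At fir: no left child.
      At fir: go right to teak.
        teak is a leaf — visit teak.
    At sage: go right to tulip.
      Visit tulip.
      At tulip: go left to pear.
        pear is a leaf — visit pear.
      At tulip: no right child.
  At yew: go right to fern.
    Visit fern.
    At fern: no left child.
    At fern: go right to poppy.
      poppy is a leaf — visit poppy.
Full pre-order sequence: plum, kale, mint, yew, sage, fir, teak, tulip, pear, fern, poppy.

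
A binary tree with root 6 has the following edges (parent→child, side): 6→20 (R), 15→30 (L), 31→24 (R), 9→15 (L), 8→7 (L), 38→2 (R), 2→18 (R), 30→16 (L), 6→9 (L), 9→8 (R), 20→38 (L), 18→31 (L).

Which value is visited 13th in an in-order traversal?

20

In-order visits the left subtree, then the node, then the right subtree.
At 6: go left to 9.
  At 9: go left to 15.
    At 15: go left to 30.
      At 30: go left to 16.
        16 is a leaf — visit 16.
      Visit 30.
      At 30: no right child.
    Visit 15.
    At 15: no right child.
  Visit 9.
  At 9: go right to 8.
    At 8: go left to 7.
      7 is a leaf — visit 7.
    Visit 8.
    At 8: no right child.
Visit 6.
At 6: go right to 20.
  At 20: go left to 38.
    At 38: no left child.
    Visit 38.
    At 38: go right to 2.
      At 2: no left child.
      Visit 2.
      At 2: go right to 18.
        At 18: go left to 31.
          At 31: no left child.
          Visit 31.
          At 31: go right to 24.
            24 is a leaf — visit 24.
        Visit 18.
        At 18: no right child.
  Visit 20.
  At 20: no right child.
Full in-order sequence: 16, 30, 15, 9, 7, 8, 6, 38, 2, 31, 24, 18, 20.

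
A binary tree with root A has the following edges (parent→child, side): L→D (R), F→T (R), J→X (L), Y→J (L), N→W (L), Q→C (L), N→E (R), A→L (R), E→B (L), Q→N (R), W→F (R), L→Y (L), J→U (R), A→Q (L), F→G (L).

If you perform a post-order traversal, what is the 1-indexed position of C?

Post-order visits the left subtree, then the right subtree, then the node.
At A: go left to Q.
  At Q: go left to C.
    C is a leaf — visit C.
  At Q: go right to N.
    At N: go left to W.
      At W: no left child.
      At W: go right to F.
        At F: go left to G.
          G is a leaf — visit G.
        At F: go right to T.
          T is a leaf — visit T.
        Visit F.
      Visit W.
    At N: go right to E.
      At E: go left to B.
        B is a leaf — visit B.
      At E: no right child.
      Visit E.
    Visit N.
  Visit Q.
At A: go right to L.
  At L: go left to Y.
    At Y: go left to J.
      At J: go left to X.
        X is a leaf — visit X.
      At J: go right to U.
        U is a leaf — visit U.
      Visit J.
    At Y: no right child.
    Visit Y.
  At L: go right to D.
    D is a leaf — visit D.
  Visit L.
Visit A.
Full post-order sequence: C, G, T, F, W, B, E, N, Q, X, U, J, Y, D, L, A.

1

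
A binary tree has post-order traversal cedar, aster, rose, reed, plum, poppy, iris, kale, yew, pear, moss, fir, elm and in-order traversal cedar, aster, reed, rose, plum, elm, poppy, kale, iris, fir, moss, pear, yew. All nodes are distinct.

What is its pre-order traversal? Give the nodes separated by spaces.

The last element of post-order is the root; it splits in-order into left and right subtrees.
Root elm: left subtree has 5 nodes {cedar, aster, reed, rose, plum}, right has 7 {poppy, kale, iris, fir, moss, pear, yew}.
  Root plum: left subtree has 4 nodes {cedar, aster, reed, rose}, right has 0 { }.
    Root reed: left subtree has 2 nodes {cedar, aster}, right has 1 {rose}.
      Root aster: left subtree has 1 node {cedar}, right has 0 { }.
  Root fir: left subtree has 3 nodes {poppy, kale, iris}, right has 3 {moss, pear, yew}.
    Root kale: left subtree has 1 node {poppy}, right has 1 {iris}.
    Root moss: left subtree has 0 nodes { }, right has 2 {pear, yew}.
      Root pear: left subtree has 0 nodes { }, right has 1 {yew}.

elm plum reed aster cedar rose fir kale poppy iris moss pear yew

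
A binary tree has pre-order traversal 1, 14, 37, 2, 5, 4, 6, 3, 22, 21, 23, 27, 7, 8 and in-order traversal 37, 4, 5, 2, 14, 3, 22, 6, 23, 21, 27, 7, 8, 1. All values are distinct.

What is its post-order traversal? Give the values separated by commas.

4, 5, 2, 37, 22, 3, 23, 8, 7, 27, 21, 6, 14, 1

The first element of pre-order is the root; it splits in-order into left and right subtrees.
Root 1: left subtree has 13 nodes {37, 4, 5, 2, 14, 3, 22, 6, 23, 21, 27, 7, 8}, right has 0 { }.
  Root 14: left subtree has 4 nodes {37, 4, 5, 2}, right has 8 {3, 22, 6, 23, 21, 27, 7, 8}.
    Root 37: left subtree has 0 nodes { }, right has 3 {4, 5, 2}.
      Root 2: left subtree has 2 nodes {4, 5}, right has 0 { }.
        Root 5: left subtree has 1 node {4}, right has 0 { }.
    Root 6: left subtree has 2 nodes {3, 22}, right has 5 {23, 21, 27, 7, 8}.
      Root 3: left subtree has 0 nodes { }, right has 1 {22}.
      Root 21: left subtree has 1 node {23}, right has 3 {27, 7, 8}.
        Root 27: left subtree has 0 nodes { }, right has 2 {7, 8}.
          Root 7: left subtree has 0 nodes { }, right has 1 {8}.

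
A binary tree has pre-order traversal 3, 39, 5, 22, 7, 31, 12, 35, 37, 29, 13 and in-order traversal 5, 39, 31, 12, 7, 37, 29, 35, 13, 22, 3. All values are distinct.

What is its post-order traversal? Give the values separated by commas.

The first element of pre-order is the root; it splits in-order into left and right subtrees.
Root 3: left subtree has 10 nodes {5, 39, 31, 12, 7, 37, 29, 35, 13, 22}, right has 0 { }.
  Root 39: left subtree has 1 node {5}, right has 8 {31, 12, 7, 37, 29, 35, 13, 22}.
    Root 22: left subtree has 7 nodes {31, 12, 7, 37, 29, 35, 13}, right has 0 { }.
      Root 7: left subtree has 2 nodes {31, 12}, right has 4 {37, 29, 35, 13}.
        Root 31: left subtree has 0 nodes { }, right has 1 {12}.
        Root 35: left subtree has 2 nodes {37, 29}, right has 1 {13}.
          Root 37: left subtree has 0 nodes { }, right has 1 {29}.

5, 12, 31, 29, 37, 13, 35, 7, 22, 39, 3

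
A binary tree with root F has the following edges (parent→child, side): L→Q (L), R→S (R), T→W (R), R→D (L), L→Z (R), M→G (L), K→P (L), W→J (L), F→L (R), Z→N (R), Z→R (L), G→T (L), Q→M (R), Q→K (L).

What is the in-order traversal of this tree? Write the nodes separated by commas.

F, P, K, Q, T, J, W, G, M, L, D, R, S, Z, N

In-order visits the left subtree, then the node, then the right subtree.
At F: no left child.
Visit F.
At F: go right to L.
  At L: go left to Q.
    At Q: go left to K.
      At K: go left to P.
        P is a leaf — visit P.
      Visit K.
      At K: no right child.
    Visit Q.
    At Q: go right to M.
      At M: go left to G.
        At G: go left to T.
          At T: no left child.
          Visit T.
          At T: go right to W.
            At W: go left to J.
              J is a leaf — visit J.
            Visit W.
            At W: no right child.
        Visit G.
        At G: no right child.
      Visit M.
      At M: no right child.
  Visit L.
  At L: go right to Z.
    At Z: go left to R.
      At R: go left to D.
        D is a leaf — visit D.
      Visit R.
      At R: go right to S.
        S is a leaf — visit S.
    Visit Z.
    At Z: go right to N.
      N is a leaf — visit N.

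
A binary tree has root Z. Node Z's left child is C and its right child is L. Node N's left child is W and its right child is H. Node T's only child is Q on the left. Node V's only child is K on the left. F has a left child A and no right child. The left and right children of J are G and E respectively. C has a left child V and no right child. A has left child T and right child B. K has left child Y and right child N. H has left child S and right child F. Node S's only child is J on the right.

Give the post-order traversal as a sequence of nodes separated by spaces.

Post-order visits the left subtree, then the right subtree, then the node.
At Z: go left to C.
  At C: go left to V.
    At V: go left to K.
      At K: go left to Y.
        Y is a leaf — visit Y.
      At K: go right to N.
        At N: go left to W.
          W is a leaf — visit W.
        At N: go right to H.
          At H: go left to S.
            At S: no left child.
            At S: go right to J.
              At J: go left to G.
                G is a leaf — visit G.
              At J: go right to E.
                E is a leaf — visit E.
              Visit J.
            Visit S.
          At H: go right to F.
            At F: go left to A.
              At A: go left to T.
                At T: go left to Q.
                  Q is a leaf — visit Q.
                At T: no right child.
                Visit T.
              At A: go right to B.
                B is a leaf — visit B.
              Visit A.
            At F: no right child.
            Visit F.
          Visit H.
        Visit N.
      Visit K.
    At V: no right child.
    Visit V.
  At C: no right child.
  Visit C.
At Z: go right to L.
  L is a leaf — visit L.
Visit Z.

Y W G E J S Q T B A F H N K V C L Z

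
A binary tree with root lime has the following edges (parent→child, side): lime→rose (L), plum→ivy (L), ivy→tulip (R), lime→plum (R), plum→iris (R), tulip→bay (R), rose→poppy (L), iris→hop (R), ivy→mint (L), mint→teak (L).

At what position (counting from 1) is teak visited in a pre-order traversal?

7

Pre-order visits the node, then its left subtree, then its right subtree.
Visit lime.
At lime: go left to rose.
  Visit rose.
  At rose: go left to poppy.
    poppy is a leaf — visit poppy.
  At rose: no right child.
At lime: go right to plum.
  Visit plum.
  At plum: go left to ivy.
    Visit ivy.
    At ivy: go left to mint.
      Visit mint.
      At mint: go left to teak.
        teak is a leaf — visit teak.
      At mint: no right child.
    At ivy: go right to tulip.
      Visit tulip.
      At tulip: no left child.
      At tulip: go right to bay.
        bay is a leaf — visit bay.
  At plum: go right to iris.
    Visit iris.
    At iris: no left child.
    At iris: go right to hop.
      hop is a leaf — visit hop.
Full pre-order sequence: lime, rose, poppy, plum, ivy, mint, teak, tulip, bay, iris, hop.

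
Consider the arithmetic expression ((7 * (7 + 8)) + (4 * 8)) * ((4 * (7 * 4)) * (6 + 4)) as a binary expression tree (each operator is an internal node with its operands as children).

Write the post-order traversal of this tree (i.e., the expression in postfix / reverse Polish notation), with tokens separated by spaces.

7 7 8 + * 4 8 * + 4 7 4 * * 6 4 + * *

Post-order on an expression tree gives postfix notation: for each operator, emit left operand, right operand, then the operator.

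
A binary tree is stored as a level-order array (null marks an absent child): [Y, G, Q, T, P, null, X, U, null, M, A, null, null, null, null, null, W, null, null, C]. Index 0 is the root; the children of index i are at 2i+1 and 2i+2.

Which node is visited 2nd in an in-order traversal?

In-order visits the left subtree, then the node, then the right subtree.
At Y: go left to G.
  At G: go left to T.
    At T: go left to U.
      At U: no left child.
      Visit U.
      At U: go right to W.
        W is a leaf — visit W.
    Visit T.
    At T: no right child.
  Visit G.
  At G: go right to P.
    At P: go left to M.
      At M: go left to C.
        C is a leaf — visit C.
      Visit M.
      At M: no right child.
    Visit P.
    At P: go right to A.
      A is a leaf — visit A.
Visit Y.
At Y: go right to Q.
  At Q: no left child.
  Visit Q.
  At Q: go right to X.
    X is a leaf — visit X.
Full in-order sequence: U, W, T, G, C, M, P, A, Y, Q, X.

W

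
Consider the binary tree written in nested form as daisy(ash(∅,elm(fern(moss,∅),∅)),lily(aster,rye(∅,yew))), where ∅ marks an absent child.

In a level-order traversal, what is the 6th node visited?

Level-order visits nodes level by level from the root, left to right within each level.
Level 0: daisy
Level 1: ash, lily
Level 2: elm, aster, rye
Level 3: fern, yew
Level 4: moss
Full level-order sequence: daisy, ash, lily, elm, aster, rye, fern, yew, moss.

rye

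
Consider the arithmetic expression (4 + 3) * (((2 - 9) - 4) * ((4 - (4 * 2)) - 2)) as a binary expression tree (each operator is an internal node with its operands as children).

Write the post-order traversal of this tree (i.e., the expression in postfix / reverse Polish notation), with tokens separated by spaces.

4 3 + 2 9 - 4 - 4 4 2 * - 2 - * *

Post-order on an expression tree gives postfix notation: for each operator, emit left operand, right operand, then the operator.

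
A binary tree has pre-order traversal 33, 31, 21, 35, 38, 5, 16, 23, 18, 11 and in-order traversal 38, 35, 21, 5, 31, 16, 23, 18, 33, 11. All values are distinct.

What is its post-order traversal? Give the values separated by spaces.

The first element of pre-order is the root; it splits in-order into left and right subtrees.
Root 33: left subtree has 8 nodes {38, 35, 21, 5, 31, 16, 23, 18}, right has 1 {11}.
  Root 31: left subtree has 4 nodes {38, 35, 21, 5}, right has 3 {16, 23, 18}.
    Root 21: left subtree has 2 nodes {38, 35}, right has 1 {5}.
      Root 35: left subtree has 1 node {38}, right has 0 { }.
    Root 16: left subtree has 0 nodes { }, right has 2 {23, 18}.
      Root 23: left subtree has 0 nodes { }, right has 1 {18}.

38 35 5 21 18 23 16 31 11 33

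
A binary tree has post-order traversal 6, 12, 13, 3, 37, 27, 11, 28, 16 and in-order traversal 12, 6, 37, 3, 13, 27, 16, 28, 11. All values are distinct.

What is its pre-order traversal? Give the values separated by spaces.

The last element of post-order is the root; it splits in-order into left and right subtrees.
Root 16: left subtree has 6 nodes {12, 6, 37, 3, 13, 27}, right has 2 {28, 11}.
  Root 27: left subtree has 5 nodes {12, 6, 37, 3, 13}, right has 0 { }.
    Root 37: left subtree has 2 nodes {12, 6}, right has 2 {3, 13}.
      Root 12: left subtree has 0 nodes { }, right has 1 {6}.
      Root 3: left subtree has 0 nodes { }, right has 1 {13}.
  Root 28: left subtree has 0 nodes { }, right has 1 {11}.

16 27 37 12 6 3 13 28 11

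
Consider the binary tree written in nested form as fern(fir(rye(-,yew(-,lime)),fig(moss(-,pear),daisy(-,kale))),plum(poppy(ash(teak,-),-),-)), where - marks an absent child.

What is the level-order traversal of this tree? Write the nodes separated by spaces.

fern fir plum rye fig poppy yew moss daisy ash lime pear kale teak

Level-order visits nodes level by level from the root, left to right within each level.
Level 0: fern
Level 1: fir, plum
Level 2: rye, fig, poppy
Level 3: yew, moss, daisy, ash
Level 4: lime, pear, kale, teak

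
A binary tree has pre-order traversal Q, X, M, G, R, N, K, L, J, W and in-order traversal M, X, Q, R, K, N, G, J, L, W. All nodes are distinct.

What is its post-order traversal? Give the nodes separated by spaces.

The first element of pre-order is the root; it splits in-order into left and right subtrees.
Root Q: left subtree has 2 nodes {M, X}, right has 7 {R, K, N, G, J, L, W}.
  Root X: left subtree has 1 node {M}, right has 0 { }.
  Root G: left subtree has 3 nodes {R, K, N}, right has 3 {J, L, W}.
    Root R: left subtree has 0 nodes { }, right has 2 {K, N}.
      Root N: left subtree has 1 node {K}, right has 0 { }.
    Root L: left subtree has 1 node {J}, right has 1 {W}.

M X K N R J W L G Q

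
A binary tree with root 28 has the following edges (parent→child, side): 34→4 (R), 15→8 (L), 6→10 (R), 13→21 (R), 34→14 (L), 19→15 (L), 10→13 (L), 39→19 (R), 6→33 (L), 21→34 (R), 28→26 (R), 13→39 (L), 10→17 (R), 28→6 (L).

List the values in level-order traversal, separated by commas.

28, 6, 26, 33, 10, 13, 17, 39, 21, 19, 34, 15, 14, 4, 8

Level-order visits nodes level by level from the root, left to right within each level.
Level 0: 28
Level 1: 6, 26
Level 2: 33, 10
Level 3: 13, 17
Level 4: 39, 21
Level 5: 19, 34
Level 6: 15, 14, 4
Level 7: 8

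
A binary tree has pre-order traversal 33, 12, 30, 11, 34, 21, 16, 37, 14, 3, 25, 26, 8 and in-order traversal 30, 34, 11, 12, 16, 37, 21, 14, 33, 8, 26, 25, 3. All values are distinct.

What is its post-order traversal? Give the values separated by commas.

The first element of pre-order is the root; it splits in-order into left and right subtrees.
Root 33: left subtree has 8 nodes {30, 34, 11, 12, 16, 37, 21, 14}, right has 4 {8, 26, 25, 3}.
  Root 12: left subtree has 3 nodes {30, 34, 11}, right has 4 {16, 37, 21, 14}.
    Root 30: left subtree has 0 nodes { }, right has 2 {34, 11}.
      Root 11: left subtree has 1 node {34}, right has 0 { }.
    Root 21: left subtree has 2 nodes {16, 37}, right has 1 {14}.
      Root 16: left subtree has 0 nodes { }, right has 1 {37}.
  Root 3: left subtree has 3 nodes {8, 26, 25}, right has 0 { }.
    Root 25: left subtree has 2 nodes {8, 26}, right has 0 { }.
      Root 26: left subtree has 1 node {8}, right has 0 { }.

34, 11, 30, 37, 16, 14, 21, 12, 8, 26, 25, 3, 33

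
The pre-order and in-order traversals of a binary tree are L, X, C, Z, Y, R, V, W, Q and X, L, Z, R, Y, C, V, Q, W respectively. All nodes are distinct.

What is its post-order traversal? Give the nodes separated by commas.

The first element of pre-order is the root; it splits in-order into left and right subtrees.
Root L: left subtree has 1 node {X}, right has 7 {Z, R, Y, C, V, Q, W}.
  Root C: left subtree has 3 nodes {Z, R, Y}, right has 3 {V, Q, W}.
    Root Z: left subtree has 0 nodes { }, right has 2 {R, Y}.
      Root Y: left subtree has 1 node {R}, right has 0 { }.
    Root V: left subtree has 0 nodes { }, right has 2 {Q, W}.
      Root W: left subtree has 1 node {Q}, right has 0 { }.

X, R, Y, Z, Q, W, V, C, L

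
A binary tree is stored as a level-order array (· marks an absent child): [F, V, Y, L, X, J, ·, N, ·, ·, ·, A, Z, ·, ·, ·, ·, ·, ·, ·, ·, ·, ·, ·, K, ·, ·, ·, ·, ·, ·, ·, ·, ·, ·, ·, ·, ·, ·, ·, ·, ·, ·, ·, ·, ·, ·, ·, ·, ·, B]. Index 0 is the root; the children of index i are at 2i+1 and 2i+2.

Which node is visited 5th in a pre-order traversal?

X

Pre-order visits the node, then its left subtree, then its right subtree.
Visit F.
At F: go left to V.
  Visit V.
  At V: go left to L.
    Visit L.
    At L: go left to N.
      N is a leaf — visit N.
    At L: no right child.
  At V: go right to X.
    X is a leaf — visit X.
At F: go right to Y.
  Visit Y.
  At Y: go left to J.
    Visit J.
    At J: go left to A.
      Visit A.
      At A: no left child.
      At A: go right to K.
        Visit K.
        At K: no left child.
        At K: go right to B.
          B is a leaf — visit B.
    At J: go right to Z.
      Z is a leaf — visit Z.
  At Y: no right child.
Full pre-order sequence: F, V, L, N, X, Y, J, A, K, B, Z.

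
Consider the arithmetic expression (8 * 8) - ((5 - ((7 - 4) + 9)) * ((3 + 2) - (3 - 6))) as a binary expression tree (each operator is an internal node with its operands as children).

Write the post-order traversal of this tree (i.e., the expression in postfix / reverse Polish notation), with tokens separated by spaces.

Post-order on an expression tree gives postfix notation: for each operator, emit left operand, right operand, then the operator.

8 8 * 5 7 4 - 9 + - 3 2 + 3 6 - - * -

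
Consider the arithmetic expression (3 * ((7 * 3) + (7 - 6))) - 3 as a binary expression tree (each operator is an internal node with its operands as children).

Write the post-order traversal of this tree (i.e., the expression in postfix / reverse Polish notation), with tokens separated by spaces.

3 7 3 * 7 6 - + * 3 -

Post-order on an expression tree gives postfix notation: for each operator, emit left operand, right operand, then the operator.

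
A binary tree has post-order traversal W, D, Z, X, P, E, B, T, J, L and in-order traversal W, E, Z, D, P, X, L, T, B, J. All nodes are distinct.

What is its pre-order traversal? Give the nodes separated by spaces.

The last element of post-order is the root; it splits in-order into left and right subtrees.
Root L: left subtree has 6 nodes {W, E, Z, D, P, X}, right has 3 {T, B, J}.
  Root E: left subtree has 1 node {W}, right has 4 {Z, D, P, X}.
    Root P: left subtree has 2 nodes {Z, D}, right has 1 {X}.
      Root Z: left subtree has 0 nodes { }, right has 1 {D}.
  Root J: left subtree has 2 nodes {T, B}, right has 0 { }.
    Root T: left subtree has 0 nodes { }, right has 1 {B}.

L E W P Z D X J T B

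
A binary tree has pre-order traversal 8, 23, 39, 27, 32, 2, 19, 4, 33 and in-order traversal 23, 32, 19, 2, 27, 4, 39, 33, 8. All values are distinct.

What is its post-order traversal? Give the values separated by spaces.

19 2 32 4 27 33 39 23 8

The first element of pre-order is the root; it splits in-order into left and right subtrees.
Root 8: left subtree has 8 nodes {23, 32, 19, 2, 27, 4, 39, 33}, right has 0 { }.
  Root 23: left subtree has 0 nodes { }, right has 7 {32, 19, 2, 27, 4, 39, 33}.
    Root 39: left subtree has 5 nodes {32, 19, 2, 27, 4}, right has 1 {33}.
      Root 27: left subtree has 3 nodes {32, 19, 2}, right has 1 {4}.
        Root 32: left subtree has 0 nodes { }, right has 2 {19, 2}.
          Root 2: left subtree has 1 node {19}, right has 0 { }.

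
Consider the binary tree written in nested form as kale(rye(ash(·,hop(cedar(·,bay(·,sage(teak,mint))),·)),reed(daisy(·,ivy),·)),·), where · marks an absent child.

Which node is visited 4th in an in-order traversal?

In-order visits the left subtree, then the node, then the right subtree.
At kale: go left to rye.
  At rye: go left to ash.
    At ash: no left child.
    Visit ash.
    At ash: go right to hop.
      At hop: go left to cedar.
        At cedar: no left child.
        Visit cedar.
        At cedar: go right to bay.
          At bay: no left child.
          Visit bay.
          At bay: go right to sage.
            At sage: go left to teak.
              teak is a leaf — visit teak.
            Visit sage.
            At sage: go right to mint.
              mint is a leaf — visit mint.
      Visit hop.
      At hop: no right child.
  Visit rye.
  At rye: go right to reed.
    At reed: go left to daisy.
      At daisy: no left child.
      Visit daisy.
      At daisy: go right to ivy.
        ivy is a leaf — visit ivy.
    Visit reed.
    At reed: no right child.
Visit kale.
At kale: no right child.
Full in-order sequence: ash, cedar, bay, teak, sage, mint, hop, rye, daisy, ivy, reed, kale.

teak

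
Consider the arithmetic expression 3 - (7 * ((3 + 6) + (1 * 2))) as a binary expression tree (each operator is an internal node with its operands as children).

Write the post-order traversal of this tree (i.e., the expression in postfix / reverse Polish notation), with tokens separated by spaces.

Post-order on an expression tree gives postfix notation: for each operator, emit left operand, right operand, then the operator.

3 7 3 6 + 1 2 * + * -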